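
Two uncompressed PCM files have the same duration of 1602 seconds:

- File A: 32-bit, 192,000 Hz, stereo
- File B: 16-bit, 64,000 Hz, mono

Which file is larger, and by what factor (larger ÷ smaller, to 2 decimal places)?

File A: 192,000 × 4 × 2 = 1,536,000 bytes/s.
File B: 64,000 × 2 × 1 = 128,000 bytes/s.
File A is larger; ratio = 2,460,672,000 / 205,056,000 = 12.00.

File A, by a factor of 12.00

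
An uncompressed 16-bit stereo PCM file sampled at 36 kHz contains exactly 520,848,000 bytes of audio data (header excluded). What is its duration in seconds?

Byte rate = 36,000 × 2 × 2 = 144,000 bytes/s.
Duration = 520,848,000 / 144,000 = 3,617 s.

3,617 seconds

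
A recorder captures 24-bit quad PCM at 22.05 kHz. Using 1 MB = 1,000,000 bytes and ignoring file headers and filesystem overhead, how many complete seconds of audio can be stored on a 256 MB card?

Uncompressed byte rate = 22,050 × 3 × 4 = 264,600 bytes/s.
Capacity = 256 × 1,000,000 = 256,000,000 bytes.
256,000,000 / 264,600 ≈ 967.5 s → 967 seconds.

967 seconds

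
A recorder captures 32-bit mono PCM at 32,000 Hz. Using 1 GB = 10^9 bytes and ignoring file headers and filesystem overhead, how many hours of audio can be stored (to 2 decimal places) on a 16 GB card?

34.72 hours

Uncompressed byte rate = 32,000 × 4 × 1 = 128,000 bytes/s.
Capacity = 16 × 1,000,000,000 = 16,000,000,000 bytes.
16,000,000,000 / 128,000 ≈ 125000 s → 34.72 hours.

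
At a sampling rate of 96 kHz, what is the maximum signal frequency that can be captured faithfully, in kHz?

48 kHz

Nyquist frequency = sample rate / 2 = 96,000 / 2 = 48 kHz.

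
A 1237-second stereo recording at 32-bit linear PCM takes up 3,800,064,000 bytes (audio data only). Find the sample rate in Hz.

Bytes = sample_rate × seconds × bytes_per_sample × channels.
sample_rate = 3,800,064,000 / (1,237 × 4 × 2) = 3,800,064,000 / 9,896 = 384,000 Hz.

384,000 Hz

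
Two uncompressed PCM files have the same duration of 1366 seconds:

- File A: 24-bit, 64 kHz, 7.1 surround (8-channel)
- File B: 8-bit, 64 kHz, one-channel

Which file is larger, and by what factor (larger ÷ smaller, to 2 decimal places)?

File A, by a factor of 24.00

File A: 64,000 × 3 × 8 = 1,536,000 bytes/s.
File B: 64,000 × 1 × 1 = 64,000 bytes/s.
File A is larger; ratio = 2,098,176,000 / 87,424,000 = 24.00.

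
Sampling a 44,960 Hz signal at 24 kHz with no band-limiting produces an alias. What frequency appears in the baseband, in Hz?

Nyquist = 24,000/2 = 12,000 Hz; 44,960 Hz exceeds it.
Alias = |44,960 − 2×24,000| = |44,960 − 48,000| = 3,040 Hz.

3,040 Hz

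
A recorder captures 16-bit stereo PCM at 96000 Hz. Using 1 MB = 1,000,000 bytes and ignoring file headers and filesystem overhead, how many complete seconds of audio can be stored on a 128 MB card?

Uncompressed byte rate = 96,000 × 2 × 2 = 384,000 bytes/s.
Capacity = 128 × 1,000,000 = 128,000,000 bytes.
128,000,000 / 384,000 ≈ 333.33 s → 333 seconds.

333 seconds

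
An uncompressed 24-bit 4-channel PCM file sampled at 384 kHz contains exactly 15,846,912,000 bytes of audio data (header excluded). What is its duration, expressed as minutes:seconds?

Byte rate = 384,000 × 3 × 4 = 4,608,000 bytes/s.
Duration = 15,846,912,000 / 4,608,000 = 3,439 s.
3,439 s = 57:19.

57:19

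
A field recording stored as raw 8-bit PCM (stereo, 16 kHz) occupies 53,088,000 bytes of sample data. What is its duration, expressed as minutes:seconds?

27:39

Byte rate = 16,000 × 1 × 2 = 32,000 bytes/s.
Duration = 53,088,000 / 32,000 = 1,659 s.
1,659 s = 27:39.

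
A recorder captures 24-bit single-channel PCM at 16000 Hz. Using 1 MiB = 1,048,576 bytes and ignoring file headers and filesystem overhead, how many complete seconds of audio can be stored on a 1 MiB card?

Uncompressed byte rate = 16,000 × 3 × 1 = 48,000 bytes/s.
Capacity = 1 × 1,048,576 = 1,048,576 bytes.
1,048,576 / 48,000 ≈ 21.85 s → 21 seconds.

21 seconds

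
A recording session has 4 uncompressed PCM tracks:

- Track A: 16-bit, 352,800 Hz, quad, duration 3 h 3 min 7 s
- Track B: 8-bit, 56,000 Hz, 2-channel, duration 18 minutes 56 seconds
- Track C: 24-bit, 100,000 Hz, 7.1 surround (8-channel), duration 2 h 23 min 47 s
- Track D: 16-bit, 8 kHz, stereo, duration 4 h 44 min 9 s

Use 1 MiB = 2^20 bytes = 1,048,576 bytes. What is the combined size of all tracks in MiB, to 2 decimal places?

Track A: 3 h 3 min 7 s = 10,987 s; 352,800 × 10,987 × 2 × 4 = 31,009,708,800 bytes.
Track B: 18 minutes 56 seconds = 1,136 s; 56,000 × 1,136 × 1 × 2 = 127,232,000 bytes.
Track C: 2 h 23 min 47 s = 8,627 s; 100,000 × 8,627 × 3 × 8 = 20,704,800,000 bytes.
Track D: 4 h 44 min 9 s = 17,049 s; 8,000 × 17,049 × 2 × 2 = 545,568,000 bytes.
Total = 52,387,308,800 bytes = 49960.43 MiB.

49960.43 MiB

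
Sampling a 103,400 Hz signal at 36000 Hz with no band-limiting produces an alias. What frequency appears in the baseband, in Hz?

4,600 Hz

Nyquist = 36,000/2 = 18,000 Hz; 103,400 Hz exceeds it.
Alias = |103,400 − 3×36,000| = |103,400 − 108,000| = 4,600 Hz.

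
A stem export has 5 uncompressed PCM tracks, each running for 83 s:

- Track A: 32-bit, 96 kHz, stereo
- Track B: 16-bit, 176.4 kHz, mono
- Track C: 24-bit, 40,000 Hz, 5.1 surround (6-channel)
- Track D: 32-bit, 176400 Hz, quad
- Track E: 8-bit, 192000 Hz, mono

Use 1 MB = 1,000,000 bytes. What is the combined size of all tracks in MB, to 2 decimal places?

Track A: 96,000 × 83 × 4 × 2 = 63,744,000 bytes.
Track B: 176,400 × 83 × 2 × 1 = 29,282,400 bytes.
Track C: 40,000 × 83 × 3 × 6 = 59,760,000 bytes.
Track D: 176,400 × 83 × 4 × 4 = 234,259,200 bytes.
Track E: 192,000 × 83 × 1 × 1 = 15,936,000 bytes.
Total = 402,981,600 bytes = 402.98 MB.

402.98 MB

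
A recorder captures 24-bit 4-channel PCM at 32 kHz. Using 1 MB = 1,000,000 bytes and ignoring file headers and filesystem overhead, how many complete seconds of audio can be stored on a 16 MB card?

Uncompressed byte rate = 32,000 × 3 × 4 = 384,000 bytes/s.
Capacity = 16 × 1,000,000 = 16,000,000 bytes.
16,000,000 / 384,000 ≈ 41.67 s → 41 seconds.

41 seconds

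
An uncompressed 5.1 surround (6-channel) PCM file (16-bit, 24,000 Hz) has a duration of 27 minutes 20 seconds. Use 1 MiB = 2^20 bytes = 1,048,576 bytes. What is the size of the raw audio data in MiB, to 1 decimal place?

Duration = 27 minutes 20 seconds = 1,640 s.
Bytes = 24,000 samples/s × 1,640 s × 2 bytes/sample × 6 ch = 472,320,000 bytes.
472,320,000 / 1,048,576 = 450.4 MiB.

450.4 MiB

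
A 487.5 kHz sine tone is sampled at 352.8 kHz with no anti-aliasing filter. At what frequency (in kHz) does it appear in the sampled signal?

134.7 kHz

Nyquist = 352,800/2 = 176,400 Hz; 487,500 Hz exceeds it.
Alias = |487,500 − 1×352,800| = |487,500 − 352,800| = 134,700 Hz = 134.7 kHz.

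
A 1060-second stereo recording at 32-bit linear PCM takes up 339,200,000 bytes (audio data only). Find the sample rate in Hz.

Bytes = sample_rate × seconds × bytes_per_sample × channels.
sample_rate = 339,200,000 / (1,060 × 4 × 2) = 339,200,000 / 8,480 = 40,000 Hz.

40,000 Hz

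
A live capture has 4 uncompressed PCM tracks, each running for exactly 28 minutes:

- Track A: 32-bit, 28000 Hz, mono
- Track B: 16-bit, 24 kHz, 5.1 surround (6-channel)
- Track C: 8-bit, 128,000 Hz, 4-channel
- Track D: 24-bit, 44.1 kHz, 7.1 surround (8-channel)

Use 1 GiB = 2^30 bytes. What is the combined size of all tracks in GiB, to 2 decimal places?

exactly 28 minutes = 1,680 s.
Track A: 28,000 × 1,680 × 4 × 1 = 188,160,000 bytes.
Track B: 24,000 × 1,680 × 2 × 6 = 483,840,000 bytes.
Track C: 128,000 × 1,680 × 1 × 4 = 860,160,000 bytes.
Track D: 44,100 × 1,680 × 3 × 8 = 1,778,112,000 bytes.
Total = 3,310,272,000 bytes = 3.08 GiB.

3.08 GiB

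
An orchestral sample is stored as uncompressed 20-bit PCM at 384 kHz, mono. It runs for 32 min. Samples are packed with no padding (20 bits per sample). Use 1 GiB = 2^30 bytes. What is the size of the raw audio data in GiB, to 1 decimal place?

1.7 GiB

Duration = 32 min = 1,920 s.
Bits = 384,000 × 1,920 × 20 × 1 = 14,745,600,000 bits = 1,843,200,000 bytes.
1,843,200,000 / 1,073,741,824 = 1.7 GiB.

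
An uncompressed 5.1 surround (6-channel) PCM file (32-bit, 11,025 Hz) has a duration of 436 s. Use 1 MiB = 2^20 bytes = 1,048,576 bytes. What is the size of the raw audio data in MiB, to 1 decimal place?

110.0 MiB

Bytes = 11,025 samples/s × 436 s × 4 bytes/sample × 6 ch = 115,365,600 bytes.
115,365,600 / 1,048,576 = 110.0 MiB.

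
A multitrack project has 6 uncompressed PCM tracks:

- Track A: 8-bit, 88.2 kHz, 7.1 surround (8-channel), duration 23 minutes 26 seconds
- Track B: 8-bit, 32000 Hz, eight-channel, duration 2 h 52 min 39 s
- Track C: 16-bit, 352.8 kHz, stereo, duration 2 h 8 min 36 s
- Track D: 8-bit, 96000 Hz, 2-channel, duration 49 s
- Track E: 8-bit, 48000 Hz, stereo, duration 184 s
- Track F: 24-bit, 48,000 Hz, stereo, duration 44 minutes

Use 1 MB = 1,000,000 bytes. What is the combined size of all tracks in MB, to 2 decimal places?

15320.19 MB

Track A: 23 minutes 26 seconds = 1,406 s; 88,200 × 1,406 × 1 × 8 = 992,073,600 bytes.
Track B: 2 h 52 min 39 s = 10,359 s; 32,000 × 10,359 × 1 × 8 = 2,651,904,000 bytes.
Track C: 2 h 8 min 36 s = 7,716 s; 352,800 × 7,716 × 2 × 2 = 10,888,819,200 bytes.
Track D: 96,000 × 49 × 1 × 2 = 9,408,000 bytes.
Track E: 48,000 × 184 × 1 × 2 = 17,664,000 bytes.
Track F: 44 minutes = 2,640 s; 48,000 × 2,640 × 3 × 2 = 760,320,000 bytes.
Total = 15,320,188,800 bytes = 15320.19 MB.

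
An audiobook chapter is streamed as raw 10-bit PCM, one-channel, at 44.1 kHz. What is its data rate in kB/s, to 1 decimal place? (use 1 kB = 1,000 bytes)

55.1 kB/s

Bit rate = 44,100 × 10 × 1 = 441,000 bits/s.
441,000 / 8 = 55,125 B/s = 55.1 kB/s.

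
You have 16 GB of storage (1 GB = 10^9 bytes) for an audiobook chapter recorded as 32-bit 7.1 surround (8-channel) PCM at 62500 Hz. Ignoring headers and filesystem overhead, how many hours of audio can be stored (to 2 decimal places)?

Uncompressed byte rate = 62,500 × 4 × 8 = 2,000,000 bytes/s.
Capacity = 16 × 1,000,000,000 = 16,000,000,000 bytes.
16,000,000,000 / 2,000,000 ≈ 8000 s → 2.22 hours.

2.22 hours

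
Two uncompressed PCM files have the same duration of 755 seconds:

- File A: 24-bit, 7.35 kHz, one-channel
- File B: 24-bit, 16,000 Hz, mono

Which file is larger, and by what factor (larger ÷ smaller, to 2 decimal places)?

File B, by a factor of 2.18

File A: 7,350 × 3 × 1 = 22,050 bytes/s.
File B: 16,000 × 3 × 1 = 48,000 bytes/s.
File B is larger; ratio = 36,240,000 / 16,647,750 = 2.18.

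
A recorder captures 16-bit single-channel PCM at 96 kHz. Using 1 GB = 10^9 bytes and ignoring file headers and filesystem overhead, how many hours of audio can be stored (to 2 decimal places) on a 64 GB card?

92.59 hours

Uncompressed byte rate = 96,000 × 2 × 1 = 192,000 bytes/s.
Capacity = 64 × 1,000,000,000 = 64,000,000,000 bytes.
64,000,000,000 / 192,000 ≈ 333333.33 s → 92.59 hours.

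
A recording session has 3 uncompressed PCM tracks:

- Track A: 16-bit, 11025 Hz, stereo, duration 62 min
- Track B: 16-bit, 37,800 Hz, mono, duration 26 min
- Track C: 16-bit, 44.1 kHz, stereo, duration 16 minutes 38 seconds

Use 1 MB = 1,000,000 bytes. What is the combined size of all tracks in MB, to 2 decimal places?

458.04 MB

Track A: 62 min = 3,720 s; 11,025 × 3,720 × 2 × 2 = 164,052,000 bytes.
Track B: 26 min = 1,560 s; 37,800 × 1,560 × 2 × 1 = 117,936,000 bytes.
Track C: 16 minutes 38 seconds = 998 s; 44,100 × 998 × 2 × 2 = 176,047,200 bytes.
Total = 458,035,200 bytes = 458.04 MB.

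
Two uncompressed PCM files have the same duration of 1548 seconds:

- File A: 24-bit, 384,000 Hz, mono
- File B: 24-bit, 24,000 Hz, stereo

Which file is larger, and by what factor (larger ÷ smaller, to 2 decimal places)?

File A: 384,000 × 3 × 1 = 1,152,000 bytes/s.
File B: 24,000 × 3 × 2 = 144,000 bytes/s.
File A is larger; ratio = 1,783,296,000 / 222,912,000 = 8.00.

File A, by a factor of 8.00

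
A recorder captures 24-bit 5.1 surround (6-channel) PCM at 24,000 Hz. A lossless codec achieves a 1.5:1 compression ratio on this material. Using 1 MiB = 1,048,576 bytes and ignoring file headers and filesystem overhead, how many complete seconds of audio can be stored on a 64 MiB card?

233 seconds

Uncompressed byte rate = 24,000 × 3 × 6 = 432,000 bytes/s.
After 1.5:1 compression, effective rate ≈ 288000 bytes/s.
Capacity = 64 × 1,048,576 = 67,108,864 bytes.
67,108,864 / effective rate ≈ 233.02 s → 233 seconds.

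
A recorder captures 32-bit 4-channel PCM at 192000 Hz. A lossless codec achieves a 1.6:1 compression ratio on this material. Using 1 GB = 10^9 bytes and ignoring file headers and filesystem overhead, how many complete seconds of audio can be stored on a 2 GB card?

Uncompressed byte rate = 192,000 × 4 × 4 = 3,072,000 bytes/s.
After 1.6:1 compression, effective rate ≈ 1920000 bytes/s.
Capacity = 2 × 1,000,000,000 = 2,000,000,000 bytes.
2,000,000,000 / effective rate ≈ 1041.67 s → 1,041 seconds.

1,041 seconds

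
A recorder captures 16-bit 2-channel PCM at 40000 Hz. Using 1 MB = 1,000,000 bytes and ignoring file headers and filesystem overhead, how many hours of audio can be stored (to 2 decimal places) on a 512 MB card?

Uncompressed byte rate = 40,000 × 2 × 2 = 160,000 bytes/s.
Capacity = 512 × 1,000,000 = 512,000,000 bytes.
512,000,000 / 160,000 ≈ 3200 s → 0.89 hours.

0.89 hours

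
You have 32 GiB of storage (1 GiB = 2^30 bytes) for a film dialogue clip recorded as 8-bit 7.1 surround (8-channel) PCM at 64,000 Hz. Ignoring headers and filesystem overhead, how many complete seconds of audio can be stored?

67,108 seconds

Uncompressed byte rate = 64,000 × 1 × 8 = 512,000 bytes/s.
Capacity = 32 × 1,073,741,824 = 34,359,738,368 bytes.
34,359,738,368 / 512,000 ≈ 67108.86 s → 67,108 seconds.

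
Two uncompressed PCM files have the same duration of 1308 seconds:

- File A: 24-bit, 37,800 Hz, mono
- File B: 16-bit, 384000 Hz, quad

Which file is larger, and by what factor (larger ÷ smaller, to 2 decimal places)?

File B, by a factor of 27.09

File A: 37,800 × 3 × 1 = 113,400 bytes/s.
File B: 384,000 × 2 × 4 = 3,072,000 bytes/s.
File B is larger; ratio = 4,018,176,000 / 148,327,200 = 27.09.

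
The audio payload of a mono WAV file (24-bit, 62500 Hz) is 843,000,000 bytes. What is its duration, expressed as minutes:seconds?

74:56

Byte rate = 62,500 × 3 × 1 = 187,500 bytes/s.
Duration = 843,000,000 / 187,500 = 4,496 s.
4,496 s = 74:56.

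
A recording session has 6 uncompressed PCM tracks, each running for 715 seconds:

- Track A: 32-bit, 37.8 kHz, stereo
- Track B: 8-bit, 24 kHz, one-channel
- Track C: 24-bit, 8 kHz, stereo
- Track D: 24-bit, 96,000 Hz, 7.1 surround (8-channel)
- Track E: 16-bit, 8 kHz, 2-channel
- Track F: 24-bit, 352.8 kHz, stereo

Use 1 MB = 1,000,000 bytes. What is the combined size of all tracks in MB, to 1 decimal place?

Track A: 37,800 × 715 × 4 × 2 = 216,216,000 bytes.
Track B: 24,000 × 715 × 1 × 1 = 17,160,000 bytes.
Track C: 8,000 × 715 × 3 × 2 = 34,320,000 bytes.
Track D: 96,000 × 715 × 3 × 8 = 1,647,360,000 bytes.
Track E: 8,000 × 715 × 2 × 2 = 22,880,000 bytes.
Track F: 352,800 × 715 × 3 × 2 = 1,513,512,000 bytes.
Total = 3,451,448,000 bytes = 3451.4 MB.

3451.4 MB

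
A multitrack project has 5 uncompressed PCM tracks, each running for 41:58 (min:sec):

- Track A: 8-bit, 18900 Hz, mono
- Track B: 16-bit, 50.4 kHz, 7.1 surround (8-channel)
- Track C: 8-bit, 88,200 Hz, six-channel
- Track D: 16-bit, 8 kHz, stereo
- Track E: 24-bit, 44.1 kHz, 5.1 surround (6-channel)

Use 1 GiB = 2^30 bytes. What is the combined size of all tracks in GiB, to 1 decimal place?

5.1 GiB

41:58 (min:sec) = 2,518 s.
Track A: 18,900 × 2,518 × 1 × 1 = 47,590,200 bytes.
Track B: 50,400 × 2,518 × 2 × 8 = 2,030,515,200 bytes.
Track C: 88,200 × 2,518 × 1 × 6 = 1,332,525,600 bytes.
Track D: 8,000 × 2,518 × 2 × 2 = 80,576,000 bytes.
Track E: 44,100 × 2,518 × 3 × 6 = 1,998,788,400 bytes.
Total = 5,489,995,400 bytes = 5.1 GiB.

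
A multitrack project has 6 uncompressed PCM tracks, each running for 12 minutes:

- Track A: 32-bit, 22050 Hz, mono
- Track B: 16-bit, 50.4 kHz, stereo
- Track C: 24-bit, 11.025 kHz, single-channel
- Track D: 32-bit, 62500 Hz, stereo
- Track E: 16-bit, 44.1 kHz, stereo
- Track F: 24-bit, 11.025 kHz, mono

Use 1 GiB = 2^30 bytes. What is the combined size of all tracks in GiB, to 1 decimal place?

12 minutes = 720 s.
Track A: 22,050 × 720 × 4 × 1 = 63,504,000 bytes.
Track B: 50,400 × 720 × 2 × 2 = 145,152,000 bytes.
Track C: 11,025 × 720 × 3 × 1 = 23,814,000 bytes.
Track D: 62,500 × 720 × 4 × 2 = 360,000,000 bytes.
Track E: 44,100 × 720 × 2 × 2 = 127,008,000 bytes.
Track F: 11,025 × 720 × 3 × 1 = 23,814,000 bytes.
Total = 743,292,000 bytes = 0.7 GiB.

0.7 GiB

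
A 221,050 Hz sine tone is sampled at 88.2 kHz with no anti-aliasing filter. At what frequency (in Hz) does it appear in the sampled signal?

43,550 Hz

Nyquist = 88,200/2 = 44,100 Hz; 221,050 Hz exceeds it.
Alias = |221,050 − 3×88,200| = |221,050 − 264,600| = 43,550 Hz.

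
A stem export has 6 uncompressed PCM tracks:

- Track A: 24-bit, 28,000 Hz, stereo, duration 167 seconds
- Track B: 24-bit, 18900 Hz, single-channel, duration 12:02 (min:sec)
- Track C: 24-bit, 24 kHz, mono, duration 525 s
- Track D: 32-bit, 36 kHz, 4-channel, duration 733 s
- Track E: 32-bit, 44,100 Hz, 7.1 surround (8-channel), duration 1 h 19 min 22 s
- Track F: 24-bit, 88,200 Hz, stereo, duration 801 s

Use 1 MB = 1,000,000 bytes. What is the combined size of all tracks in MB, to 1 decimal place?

Track A: 28,000 × 167 × 3 × 2 = 28,056,000 bytes.
Track B: 12:02 (min:sec) = 722 s; 18,900 × 722 × 3 × 1 = 40,937,400 bytes.
Track C: 24,000 × 525 × 3 × 1 = 37,800,000 bytes.
Track D: 36,000 × 733 × 4 × 4 = 422,208,000 bytes.
Track E: 1 h 19 min 22 s = 4,762 s; 44,100 × 4,762 × 4 × 8 = 6,720,134,400 bytes.
Track F: 88,200 × 801 × 3 × 2 = 423,889,200 bytes.
Total = 7,673,025,000 bytes = 7673.0 MB.

7673.0 MB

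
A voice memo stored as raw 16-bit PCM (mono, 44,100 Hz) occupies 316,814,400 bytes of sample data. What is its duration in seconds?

Byte rate = 44,100 × 2 × 1 = 88,200 bytes/s.
Duration = 316,814,400 / 88,200 = 3,592 s.

3,592 seconds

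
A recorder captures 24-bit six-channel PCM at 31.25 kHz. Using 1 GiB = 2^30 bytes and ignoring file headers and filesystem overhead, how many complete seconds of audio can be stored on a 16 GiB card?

30,541 seconds

Uncompressed byte rate = 31,250 × 3 × 6 = 562,500 bytes/s.
Capacity = 16 × 1,073,741,824 = 17,179,869,184 bytes.
17,179,869,184 / 562,500 ≈ 30541.99 s → 30,541 seconds.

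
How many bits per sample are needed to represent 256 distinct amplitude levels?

8 bits

log2(256) = 8.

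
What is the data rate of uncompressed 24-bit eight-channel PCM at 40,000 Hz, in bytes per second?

Bit rate = 40,000 × 24 × 8 = 7,680,000 bits/s.
7,680,000 / 8 = 960,000 bytes/s.

960,000 bytes/s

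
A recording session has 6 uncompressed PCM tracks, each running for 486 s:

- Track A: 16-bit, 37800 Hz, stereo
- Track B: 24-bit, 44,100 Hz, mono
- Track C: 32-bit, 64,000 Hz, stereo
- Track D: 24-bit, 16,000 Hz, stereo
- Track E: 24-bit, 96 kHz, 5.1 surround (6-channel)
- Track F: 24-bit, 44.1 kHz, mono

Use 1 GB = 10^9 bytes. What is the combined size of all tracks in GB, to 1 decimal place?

Track A: 37,800 × 486 × 2 × 2 = 73,483,200 bytes.
Track B: 44,100 × 486 × 3 × 1 = 64,297,800 bytes.
Track C: 64,000 × 486 × 4 × 2 = 248,832,000 bytes.
Track D: 16,000 × 486 × 3 × 2 = 46,656,000 bytes.
Track E: 96,000 × 486 × 3 × 6 = 839,808,000 bytes.
Track F: 44,100 × 486 × 3 × 1 = 64,297,800 bytes.
Total = 1,337,374,800 bytes = 1.3 GB.

1.3 GB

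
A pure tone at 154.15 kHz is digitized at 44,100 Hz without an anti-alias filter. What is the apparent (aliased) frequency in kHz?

21.85 kHz

Nyquist = 44,100/2 = 22,050 Hz; 154,150 Hz exceeds it.
Alias = |154,150 − 3×44,100| = |154,150 − 132,300| = 21,850 Hz = 21.85 kHz.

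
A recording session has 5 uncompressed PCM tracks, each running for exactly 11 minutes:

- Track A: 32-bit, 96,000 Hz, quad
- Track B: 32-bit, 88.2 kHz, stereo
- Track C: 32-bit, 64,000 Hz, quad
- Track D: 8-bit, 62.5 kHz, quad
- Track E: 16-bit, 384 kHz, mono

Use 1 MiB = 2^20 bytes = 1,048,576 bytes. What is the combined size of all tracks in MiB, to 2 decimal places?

exactly 11 minutes = 660 s.
Track A: 96,000 × 660 × 4 × 4 = 1,013,760,000 bytes.
Track B: 88,200 × 660 × 4 × 2 = 465,696,000 bytes.
Track C: 64,000 × 660 × 4 × 4 = 675,840,000 bytes.
Track D: 62,500 × 660 × 1 × 4 = 165,000,000 bytes.
Track E: 384,000 × 660 × 2 × 1 = 506,880,000 bytes.
Total = 2,827,176,000 bytes = 2696.21 MiB.

2696.21 MiB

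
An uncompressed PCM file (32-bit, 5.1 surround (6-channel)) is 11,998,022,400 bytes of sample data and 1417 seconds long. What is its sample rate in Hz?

352,800 Hz

Bytes = sample_rate × seconds × bytes_per_sample × channels.
sample_rate = 11,998,022,400 / (1,417 × 4 × 6) = 11,998,022,400 / 34,008 = 352,800 Hz.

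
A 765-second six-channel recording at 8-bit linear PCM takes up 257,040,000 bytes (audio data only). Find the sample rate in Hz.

Bytes = sample_rate × seconds × bytes_per_sample × channels.
sample_rate = 257,040,000 / (765 × 1 × 6) = 257,040,000 / 4,590 = 56,000 Hz.

56,000 Hz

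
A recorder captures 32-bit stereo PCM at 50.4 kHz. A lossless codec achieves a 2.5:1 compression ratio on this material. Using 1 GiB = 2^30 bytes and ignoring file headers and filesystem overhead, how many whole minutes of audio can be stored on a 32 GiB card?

3,550 minutes

Uncompressed byte rate = 50,400 × 4 × 2 = 403,200 bytes/s.
After 2.5:1 compression, effective rate ≈ 161280 bytes/s.
Capacity = 32 × 1,073,741,824 = 34,359,738,368 bytes.
34,359,738,368 / effective rate ≈ 213044.01 s → 3,550 minutes.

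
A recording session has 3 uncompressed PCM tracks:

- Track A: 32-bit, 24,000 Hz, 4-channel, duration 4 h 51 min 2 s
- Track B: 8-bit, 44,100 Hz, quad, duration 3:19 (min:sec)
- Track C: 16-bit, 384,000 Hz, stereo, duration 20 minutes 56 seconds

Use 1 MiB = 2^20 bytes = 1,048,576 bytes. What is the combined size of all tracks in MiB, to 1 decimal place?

8268.1 MiB

Track A: 4 h 51 min 2 s = 17,462 s; 24,000 × 17,462 × 4 × 4 = 6,705,408,000 bytes.
Track B: 3:19 (min:sec) = 199 s; 44,100 × 199 × 1 × 4 = 35,103,600 bytes.
Track C: 20 minutes 56 seconds = 1,256 s; 384,000 × 1,256 × 2 × 2 = 1,929,216,000 bytes.
Total = 8,669,727,600 bytes = 8268.1 MiB.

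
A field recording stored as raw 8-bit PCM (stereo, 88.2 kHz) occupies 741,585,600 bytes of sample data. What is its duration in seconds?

Byte rate = 88,200 × 1 × 2 = 176,400 bytes/s.
Duration = 741,585,600 / 176,400 = 4,204 s.

4,204 seconds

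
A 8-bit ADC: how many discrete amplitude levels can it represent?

256 levels

2^8 = 256.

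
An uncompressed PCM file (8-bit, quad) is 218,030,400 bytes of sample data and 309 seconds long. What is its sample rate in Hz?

176,400 Hz

Bytes = sample_rate × seconds × bytes_per_sample × channels.
sample_rate = 218,030,400 / (309 × 1 × 4) = 218,030,400 / 1,236 = 176,400 Hz.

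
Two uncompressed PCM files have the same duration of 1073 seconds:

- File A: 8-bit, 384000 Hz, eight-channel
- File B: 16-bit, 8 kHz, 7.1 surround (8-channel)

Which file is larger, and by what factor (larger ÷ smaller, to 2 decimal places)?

File A, by a factor of 24.00

File A: 384,000 × 1 × 8 = 3,072,000 bytes/s.
File B: 8,000 × 2 × 8 = 128,000 bytes/s.
File A is larger; ratio = 3,296,256,000 / 137,344,000 = 24.00.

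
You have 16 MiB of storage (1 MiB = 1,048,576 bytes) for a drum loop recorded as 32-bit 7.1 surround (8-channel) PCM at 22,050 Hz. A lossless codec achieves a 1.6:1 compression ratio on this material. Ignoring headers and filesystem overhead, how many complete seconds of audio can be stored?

Uncompressed byte rate = 22,050 × 4 × 8 = 705,600 bytes/s.
After 1.6:1 compression, effective rate ≈ 441000 bytes/s.
Capacity = 16 × 1,048,576 = 16,777,216 bytes.
16,777,216 / effective rate ≈ 38.04 s → 38 seconds.

38 seconds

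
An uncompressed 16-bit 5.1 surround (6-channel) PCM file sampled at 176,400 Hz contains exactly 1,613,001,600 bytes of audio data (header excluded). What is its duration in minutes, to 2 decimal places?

Byte rate = 176,400 × 2 × 6 = 2,116,800 bytes/s.
Duration = 1,613,001,600 / 2,116,800 = 762 s.
762 s / 60 = 12.70 minutes.

12.70 minutes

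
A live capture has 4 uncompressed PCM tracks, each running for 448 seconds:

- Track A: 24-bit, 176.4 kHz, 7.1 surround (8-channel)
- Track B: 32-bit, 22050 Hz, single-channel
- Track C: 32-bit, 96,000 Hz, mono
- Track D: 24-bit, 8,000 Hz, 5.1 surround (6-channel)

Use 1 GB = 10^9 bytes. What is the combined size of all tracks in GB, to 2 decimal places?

2.17 GB

Track A: 176,400 × 448 × 3 × 8 = 1,896,652,800 bytes.
Track B: 22,050 × 448 × 4 × 1 = 39,513,600 bytes.
Track C: 96,000 × 448 × 4 × 1 = 172,032,000 bytes.
Track D: 8,000 × 448 × 3 × 6 = 64,512,000 bytes.
Total = 2,172,710,400 bytes = 2.17 GB.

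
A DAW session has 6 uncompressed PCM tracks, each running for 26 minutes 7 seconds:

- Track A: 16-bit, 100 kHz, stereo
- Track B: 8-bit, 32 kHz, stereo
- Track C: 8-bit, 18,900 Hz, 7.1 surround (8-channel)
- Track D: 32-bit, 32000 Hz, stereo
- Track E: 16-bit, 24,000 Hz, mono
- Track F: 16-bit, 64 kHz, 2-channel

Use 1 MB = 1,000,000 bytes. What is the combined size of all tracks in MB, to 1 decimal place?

26 minutes 7 seconds = 1,567 s.
Track A: 100,000 × 1,567 × 2 × 2 = 626,800,000 bytes.
Track B: 32,000 × 1,567 × 1 × 2 = 100,288,000 bytes.
Track C: 18,900 × 1,567 × 1 × 8 = 236,930,400 bytes.
Track D: 32,000 × 1,567 × 4 × 2 = 401,152,000 bytes.
Track E: 24,000 × 1,567 × 2 × 1 = 75,216,000 bytes.
Track F: 64,000 × 1,567 × 2 × 2 = 401,152,000 bytes.
Total = 1,841,538,400 bytes = 1841.5 MB.

1841.5 MB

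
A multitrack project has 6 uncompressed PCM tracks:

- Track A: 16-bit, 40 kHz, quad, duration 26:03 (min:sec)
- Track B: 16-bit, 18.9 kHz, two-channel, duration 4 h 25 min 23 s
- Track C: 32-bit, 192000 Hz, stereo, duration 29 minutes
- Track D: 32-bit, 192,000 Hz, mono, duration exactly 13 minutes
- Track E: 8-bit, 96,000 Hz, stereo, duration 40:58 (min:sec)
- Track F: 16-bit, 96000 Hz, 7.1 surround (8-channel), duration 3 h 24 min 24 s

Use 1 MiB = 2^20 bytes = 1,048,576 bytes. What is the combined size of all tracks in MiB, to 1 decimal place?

Track A: 26:03 (min:sec) = 1,563 s; 40,000 × 1,563 × 2 × 4 = 500,160,000 bytes.
Track B: 4 h 25 min 23 s = 15,923 s; 18,900 × 15,923 × 2 × 2 = 1,203,778,800 bytes.
Track C: 29 minutes = 1,740 s; 192,000 × 1,740 × 4 × 2 = 2,672,640,000 bytes.
Track D: exactly 13 minutes = 780 s; 192,000 × 780 × 4 × 1 = 599,040,000 bytes.
Track E: 40:58 (min:sec) = 2,458 s; 96,000 × 2,458 × 1 × 2 = 471,936,000 bytes.
Track F: 3 h 24 min 24 s = 12,264 s; 96,000 × 12,264 × 2 × 8 = 18,837,504,000 bytes.
Total = 24,285,058,800 bytes = 23160.0 MiB.

23160.0 MiB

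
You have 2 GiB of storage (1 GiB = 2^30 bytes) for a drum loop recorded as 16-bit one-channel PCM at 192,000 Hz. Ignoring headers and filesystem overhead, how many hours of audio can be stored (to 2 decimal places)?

Uncompressed byte rate = 192,000 × 2 × 1 = 384,000 bytes/s.
Capacity = 2 × 1,073,741,824 = 2,147,483,648 bytes.
2,147,483,648 / 384,000 ≈ 5592.41 s → 1.55 hours.

1.55 hours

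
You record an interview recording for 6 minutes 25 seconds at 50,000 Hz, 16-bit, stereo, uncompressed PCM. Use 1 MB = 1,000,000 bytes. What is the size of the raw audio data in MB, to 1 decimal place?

Duration = 6 minutes 25 seconds = 385 s.
Bytes = 50,000 samples/s × 385 s × 2 bytes/sample × 2 ch = 77,000,000 bytes.
77,000,000 / 1,000,000 = 77.0 MB.

77.0 MB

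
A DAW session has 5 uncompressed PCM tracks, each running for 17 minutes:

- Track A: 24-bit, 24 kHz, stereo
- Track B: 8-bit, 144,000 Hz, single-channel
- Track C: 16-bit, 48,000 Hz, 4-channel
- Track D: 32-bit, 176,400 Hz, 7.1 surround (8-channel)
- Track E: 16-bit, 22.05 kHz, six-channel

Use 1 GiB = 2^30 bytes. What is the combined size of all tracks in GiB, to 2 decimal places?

6.25 GiB

17 minutes = 1,020 s.
Track A: 24,000 × 1,020 × 3 × 2 = 146,880,000 bytes.
Track B: 144,000 × 1,020 × 1 × 1 = 146,880,000 bytes.
Track C: 48,000 × 1,020 × 2 × 4 = 391,680,000 bytes.
Track D: 176,400 × 1,020 × 4 × 8 = 5,757,696,000 bytes.
Track E: 22,050 × 1,020 × 2 × 6 = 269,892,000 bytes.
Total = 6,713,028,000 bytes = 6.25 GiB.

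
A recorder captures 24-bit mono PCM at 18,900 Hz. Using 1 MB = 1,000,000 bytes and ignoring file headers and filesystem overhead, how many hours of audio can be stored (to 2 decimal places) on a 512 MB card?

Uncompressed byte rate = 18,900 × 3 × 1 = 56,700 bytes/s.
Capacity = 512 × 1,000,000 = 512,000,000 bytes.
512,000,000 / 56,700 ≈ 9029.98 s → 2.51 hours.

2.51 hours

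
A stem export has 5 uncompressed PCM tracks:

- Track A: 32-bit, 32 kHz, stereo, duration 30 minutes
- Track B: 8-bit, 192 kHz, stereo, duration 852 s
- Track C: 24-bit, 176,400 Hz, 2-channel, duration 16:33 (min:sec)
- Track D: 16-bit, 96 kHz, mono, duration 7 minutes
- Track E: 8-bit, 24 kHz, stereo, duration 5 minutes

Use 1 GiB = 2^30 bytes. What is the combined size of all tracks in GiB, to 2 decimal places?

Track A: 30 minutes = 1,800 s; 32,000 × 1,800 × 4 × 2 = 460,800,000 bytes.
Track B: 192,000 × 852 × 1 × 2 = 327,168,000 bytes.
Track C: 16:33 (min:sec) = 993 s; 176,400 × 993 × 3 × 2 = 1,050,991,200 bytes.
Track D: 7 minutes = 420 s; 96,000 × 420 × 2 × 1 = 80,640,000 bytes.
Track E: 5 minutes = 300 s; 24,000 × 300 × 1 × 2 = 14,400,000 bytes.
Total = 1,933,999,200 bytes = 1.80 GiB.

1.80 GiB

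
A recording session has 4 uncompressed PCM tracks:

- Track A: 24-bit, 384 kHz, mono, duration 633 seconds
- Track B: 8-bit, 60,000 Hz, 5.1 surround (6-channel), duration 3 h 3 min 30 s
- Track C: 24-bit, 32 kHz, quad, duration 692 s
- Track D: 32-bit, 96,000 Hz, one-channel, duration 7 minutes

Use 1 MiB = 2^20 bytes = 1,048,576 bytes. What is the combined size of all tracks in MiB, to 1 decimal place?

Track A: 384,000 × 633 × 3 × 1 = 729,216,000 bytes.
Track B: 3 h 3 min 30 s = 11,010 s; 60,000 × 11,010 × 1 × 6 = 3,963,600,000 bytes.
Track C: 32,000 × 692 × 3 × 4 = 265,728,000 bytes.
Track D: 7 minutes = 420 s; 96,000 × 420 × 4 × 1 = 161,280,000 bytes.
Total = 5,119,824,000 bytes = 4882.6 MiB.

4882.6 MiB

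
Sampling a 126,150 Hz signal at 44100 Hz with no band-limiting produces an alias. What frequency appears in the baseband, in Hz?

6,150 Hz

Nyquist = 44,100/2 = 22,050 Hz; 126,150 Hz exceeds it.
Alias = |126,150 − 3×44,100| = |126,150 − 132,300| = 6,150 Hz.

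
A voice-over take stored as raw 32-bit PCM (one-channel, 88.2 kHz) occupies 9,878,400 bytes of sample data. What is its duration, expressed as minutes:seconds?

Byte rate = 88,200 × 4 × 1 = 352,800 bytes/s.
Duration = 9,878,400 / 352,800 = 28 s.
28 s = 0:28.

0:28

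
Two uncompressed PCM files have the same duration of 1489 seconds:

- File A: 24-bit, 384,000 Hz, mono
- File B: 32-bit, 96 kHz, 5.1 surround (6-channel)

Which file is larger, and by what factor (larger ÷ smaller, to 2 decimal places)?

File B, by a factor of 2.00

File A: 384,000 × 3 × 1 = 1,152,000 bytes/s.
File B: 96,000 × 4 × 6 = 2,304,000 bytes/s.
File B is larger; ratio = 3,430,656,000 / 1,715,328,000 = 2.00.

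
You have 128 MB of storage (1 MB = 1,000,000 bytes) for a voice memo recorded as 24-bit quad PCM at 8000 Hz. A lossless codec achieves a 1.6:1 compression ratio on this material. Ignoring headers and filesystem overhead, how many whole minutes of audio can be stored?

35 minutes

Uncompressed byte rate = 8,000 × 3 × 4 = 96,000 bytes/s.
After 1.6:1 compression, effective rate ≈ 60000 bytes/s.
Capacity = 128 × 1,000,000 = 128,000,000 bytes.
128,000,000 / effective rate ≈ 2133.33 s → 35 minutes.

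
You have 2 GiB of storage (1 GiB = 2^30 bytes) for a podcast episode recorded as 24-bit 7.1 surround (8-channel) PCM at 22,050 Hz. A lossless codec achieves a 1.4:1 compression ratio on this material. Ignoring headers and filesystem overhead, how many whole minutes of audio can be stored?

Uncompressed byte rate = 22,050 × 3 × 8 = 529,200 bytes/s.
After 1.4:1 compression, effective rate ≈ 378000 bytes/s.
Capacity = 2 × 1,073,741,824 = 2,147,483,648 bytes.
2,147,483,648 / effective rate ≈ 5681.17 s → 94 minutes.

94 minutes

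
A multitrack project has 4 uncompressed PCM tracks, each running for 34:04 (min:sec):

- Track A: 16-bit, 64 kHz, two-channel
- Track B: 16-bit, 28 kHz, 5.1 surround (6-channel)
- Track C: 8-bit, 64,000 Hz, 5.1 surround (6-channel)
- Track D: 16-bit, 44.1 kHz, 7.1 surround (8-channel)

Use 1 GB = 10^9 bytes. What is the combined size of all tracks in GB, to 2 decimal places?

34:04 (min:sec) = 2,044 s.
Track A: 64,000 × 2,044 × 2 × 2 = 523,264,000 bytes.
Track B: 28,000 × 2,044 × 2 × 6 = 686,784,000 bytes.
Track C: 64,000 × 2,044 × 1 × 6 = 784,896,000 bytes.
Track D: 44,100 × 2,044 × 2 × 8 = 1,442,246,400 bytes.
Total = 3,437,190,400 bytes = 3.44 GB.

3.44 GB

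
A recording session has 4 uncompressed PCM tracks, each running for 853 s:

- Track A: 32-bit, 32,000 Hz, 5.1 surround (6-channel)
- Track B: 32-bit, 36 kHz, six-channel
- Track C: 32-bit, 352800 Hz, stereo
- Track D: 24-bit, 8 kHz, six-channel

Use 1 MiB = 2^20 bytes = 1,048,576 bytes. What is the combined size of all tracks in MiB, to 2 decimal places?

Track A: 32,000 × 853 × 4 × 6 = 655,104,000 bytes.
Track B: 36,000 × 853 × 4 × 6 = 736,992,000 bytes.
Track C: 352,800 × 853 × 4 × 2 = 2,407,507,200 bytes.
Track D: 8,000 × 853 × 3 × 6 = 122,832,000 bytes.
Total = 3,922,435,200 bytes = 3740.73 MiB.

3740.73 MiB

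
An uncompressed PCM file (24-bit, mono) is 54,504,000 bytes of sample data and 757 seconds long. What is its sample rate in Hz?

24,000 Hz

Bytes = sample_rate × seconds × bytes_per_sample × channels.
sample_rate = 54,504,000 / (757 × 3 × 1) = 54,504,000 / 2,271 = 24,000 Hz.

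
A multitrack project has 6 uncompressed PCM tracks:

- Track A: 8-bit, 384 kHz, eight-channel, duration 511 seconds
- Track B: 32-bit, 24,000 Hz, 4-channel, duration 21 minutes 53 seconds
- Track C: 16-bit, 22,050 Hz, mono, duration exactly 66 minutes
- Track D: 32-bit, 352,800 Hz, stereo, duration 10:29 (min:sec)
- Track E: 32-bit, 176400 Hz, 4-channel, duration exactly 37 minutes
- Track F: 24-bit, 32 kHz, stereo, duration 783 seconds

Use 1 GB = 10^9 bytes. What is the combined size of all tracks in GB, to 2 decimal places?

10.44 GB

Track A: 384,000 × 511 × 1 × 8 = 1,569,792,000 bytes.
Track B: 21 minutes 53 seconds = 1,313 s; 24,000 × 1,313 × 4 × 4 = 504,192,000 bytes.
Track C: exactly 66 minutes = 3,960 s; 22,050 × 3,960 × 2 × 1 = 174,636,000 bytes.
Track D: 10:29 (min:sec) = 629 s; 352,800 × 629 × 4 × 2 = 1,775,289,600 bytes.
Track E: exactly 37 minutes = 2,220 s; 176,400 × 2,220 × 4 × 4 = 6,265,728,000 bytes.
Track F: 32,000 × 783 × 3 × 2 = 150,336,000 bytes.
Total = 10,439,973,600 bytes = 10.44 GB.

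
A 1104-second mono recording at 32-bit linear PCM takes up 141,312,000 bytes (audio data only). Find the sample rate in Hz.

Bytes = sample_rate × seconds × bytes_per_sample × channels.
sample_rate = 141,312,000 / (1,104 × 4 × 1) = 141,312,000 / 4,416 = 32,000 Hz.

32,000 Hz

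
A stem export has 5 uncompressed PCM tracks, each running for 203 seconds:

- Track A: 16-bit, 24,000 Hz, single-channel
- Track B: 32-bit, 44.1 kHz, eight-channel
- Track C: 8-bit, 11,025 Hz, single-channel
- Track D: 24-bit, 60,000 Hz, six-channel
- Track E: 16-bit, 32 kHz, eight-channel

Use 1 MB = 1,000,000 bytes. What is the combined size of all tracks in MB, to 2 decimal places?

Track A: 24,000 × 203 × 2 × 1 = 9,744,000 bytes.
Track B: 44,100 × 203 × 4 × 8 = 286,473,600 bytes.
Track C: 11,025 × 203 × 1 × 1 = 2,238,075 bytes.
Track D: 60,000 × 203 × 3 × 6 = 219,240,000 bytes.
Track E: 32,000 × 203 × 2 × 8 = 103,936,000 bytes.
Total = 621,631,675 bytes = 621.63 MB.

621.63 MB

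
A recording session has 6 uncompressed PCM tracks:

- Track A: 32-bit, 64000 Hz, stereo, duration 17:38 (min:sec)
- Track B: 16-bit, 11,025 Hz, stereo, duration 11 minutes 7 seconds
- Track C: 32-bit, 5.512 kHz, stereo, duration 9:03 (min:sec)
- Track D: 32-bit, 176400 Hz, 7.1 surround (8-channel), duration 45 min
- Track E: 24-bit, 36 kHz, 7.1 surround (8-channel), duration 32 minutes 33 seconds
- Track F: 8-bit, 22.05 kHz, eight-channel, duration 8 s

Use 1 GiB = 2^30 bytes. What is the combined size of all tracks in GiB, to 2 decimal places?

16.32 GiB

Track A: 17:38 (min:sec) = 1,058 s; 64,000 × 1,058 × 4 × 2 = 541,696,000 bytes.
Track B: 11 minutes 7 seconds = 667 s; 11,025 × 667 × 2 × 2 = 29,414,700 bytes.
Track C: 9:03 (min:sec) = 543 s; 5,512 × 543 × 4 × 2 = 23,944,128 bytes.
Track D: 45 min = 2,700 s; 176,400 × 2,700 × 4 × 8 = 15,240,960,000 bytes.
Track E: 32 minutes 33 seconds = 1,953 s; 36,000 × 1,953 × 3 × 8 = 1,687,392,000 bytes.
Track F: 22,050 × 8 × 1 × 8 = 1,411,200 bytes.
Total = 17,524,818,028 bytes = 16.32 GiB.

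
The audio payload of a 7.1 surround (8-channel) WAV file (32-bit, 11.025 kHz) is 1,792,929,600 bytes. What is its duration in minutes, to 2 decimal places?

Byte rate = 11,025 × 4 × 8 = 352,800 bytes/s.
Duration = 1,792,929,600 / 352,800 = 5,082 s.
5,082 s / 60 = 84.70 minutes.

84.70 minutes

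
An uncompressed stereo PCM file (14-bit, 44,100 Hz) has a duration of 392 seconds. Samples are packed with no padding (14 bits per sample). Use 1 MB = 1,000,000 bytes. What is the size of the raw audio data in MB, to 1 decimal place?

60.5 MB

Bits = 44,100 × 392 × 14 × 2 = 484,041,600 bits = 60,505,200 bytes.
60,505,200 / 1,000,000 = 60.5 MB.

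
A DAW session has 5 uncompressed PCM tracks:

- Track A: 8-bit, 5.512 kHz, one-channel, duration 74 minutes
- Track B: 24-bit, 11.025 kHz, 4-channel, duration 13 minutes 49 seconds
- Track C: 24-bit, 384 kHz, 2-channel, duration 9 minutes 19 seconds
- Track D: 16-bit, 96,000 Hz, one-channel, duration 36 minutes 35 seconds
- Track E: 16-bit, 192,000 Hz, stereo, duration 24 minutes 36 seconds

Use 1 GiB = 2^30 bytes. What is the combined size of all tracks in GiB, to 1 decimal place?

2.8 GiB

Track A: 74 minutes = 4,440 s; 5,512 × 4,440 × 1 × 1 = 24,473,280 bytes.
Track B: 13 minutes 49 seconds = 829 s; 11,025 × 829 × 3 × 4 = 109,676,700 bytes.
Track C: 9 minutes 19 seconds = 559 s; 384,000 × 559 × 3 × 2 = 1,287,936,000 bytes.
Track D: 36 minutes 35 seconds = 2,195 s; 96,000 × 2,195 × 2 × 1 = 421,440,000 bytes.
Track E: 24 minutes 36 seconds = 1,476 s; 192,000 × 1,476 × 2 × 2 = 1,133,568,000 bytes.
Total = 2,977,093,980 bytes = 2.8 GiB.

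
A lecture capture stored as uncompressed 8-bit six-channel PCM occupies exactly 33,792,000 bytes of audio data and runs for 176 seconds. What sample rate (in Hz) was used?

Bytes = sample_rate × seconds × bytes_per_sample × channels.
sample_rate = 33,792,000 / (176 × 1 × 6) = 33,792,000 / 1,056 = 32,000 Hz.

32,000 Hz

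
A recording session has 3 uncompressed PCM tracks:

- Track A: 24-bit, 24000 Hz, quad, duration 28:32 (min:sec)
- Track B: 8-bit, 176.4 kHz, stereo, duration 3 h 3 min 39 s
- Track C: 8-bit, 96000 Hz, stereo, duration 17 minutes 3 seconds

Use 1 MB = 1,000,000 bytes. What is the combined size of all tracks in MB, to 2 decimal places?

Track A: 28:32 (min:sec) = 1,712 s; 24,000 × 1,712 × 3 × 4 = 493,056,000 bytes.
Track B: 3 h 3 min 39 s = 11,019 s; 176,400 × 11,019 × 1 × 2 = 3,887,503,200 bytes.
Track C: 17 minutes 3 seconds = 1,023 s; 96,000 × 1,023 × 1 × 2 = 196,416,000 bytes.
Total = 4,576,975,200 bytes = 4576.98 MB.

4576.98 MB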